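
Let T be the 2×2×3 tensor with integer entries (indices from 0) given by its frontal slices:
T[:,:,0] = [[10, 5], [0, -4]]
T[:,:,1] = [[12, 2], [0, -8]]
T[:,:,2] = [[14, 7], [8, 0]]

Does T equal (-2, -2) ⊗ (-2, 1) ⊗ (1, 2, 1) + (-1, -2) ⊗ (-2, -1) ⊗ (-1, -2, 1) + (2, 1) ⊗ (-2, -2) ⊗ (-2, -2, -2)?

No

Reconstruct entry (1,0,0) from the claimed factors: Σₗ aₗ[1]bₗ[0]cₗ[0] = (-2)·(-2)·(1) + (-2)·(-2)·(-1) + (1)·(-2)·(-2) = 4, but T[1,0,0] = 0. The claim is false.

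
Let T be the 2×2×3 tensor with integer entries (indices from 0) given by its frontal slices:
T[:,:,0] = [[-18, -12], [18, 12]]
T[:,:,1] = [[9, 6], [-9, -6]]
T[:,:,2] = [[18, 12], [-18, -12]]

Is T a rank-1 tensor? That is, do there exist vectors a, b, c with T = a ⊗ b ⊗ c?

Yes

If T = a ⊗ b ⊗ c then every fibre of T is a multiple of the corresponding factor, so read the factors off the fibres through the nonzero entry T[0,0,0] = -18.
The mode-1 fibre T[:,0,0] = [-18, 18] gives a = [1, -1] (primitive direction); the mode-2 fibre T[0,:,0] = [-18, -12] gives b = [3, 2]; then c[k] = T[0,0,k] / (a[0]·b[0]) = [-18, 9, 18] / 3 = [-6, 3, 6].
Expanding [1, -1] ⊗ [3, 2] ⊗ [-6, 3, 6] reproduces all 12 entries of T, so T = [1, -1] ⊗ [3, 2] ⊗ [-6, 3, 6] and rank(T) ≤ 1.
Equivalently every frontal slice T[:,:,k] is c[k] times the rank-1 matrix [1, -1] ⊗ [3, 2]. So T has rank 1 (it is nonzero).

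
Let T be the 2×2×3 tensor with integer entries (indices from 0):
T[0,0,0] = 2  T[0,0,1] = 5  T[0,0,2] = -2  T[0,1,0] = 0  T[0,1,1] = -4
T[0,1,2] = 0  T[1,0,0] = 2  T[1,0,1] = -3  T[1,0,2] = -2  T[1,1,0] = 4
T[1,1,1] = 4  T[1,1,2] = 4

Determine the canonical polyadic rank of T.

Lower bound: the mode-3 unfolding of T (rows indexed by k, columns by (i,j) = (0,0), (0,1), (1,0), (1,1)) is [[2, 0, 2, 4], [5, -4, -3, 4], [-2, 0, -2, 4]].
There the 3×3 minor on rows k ∈ {0, 1, 2}, columns (i,j) ∈ {(0,0), (0,1), (1,1)} is det [[2, 0, 4], [5, -4, 4], [-2, 0, 4]] = -64 ≠ 0, so this unfolding has rank ≥ 3; CP rank is at least every unfolding rank, so rank(T) ≥ 3. (Flattening ranks never certify an upper bound on CP rank; for that we must actually write T with 3 rank-1 terms.)
Upper bound: T is a sum of 3 rank-1 terms, T = [0, 1] ⊗ [0, 1] ⊗ [4, 0, 4] + [1, -1] ⊗ [1, -1] ⊗ [0, 4, 0] + [1, 1] ⊗ [1, 0] ⊗ [2, 1, -2] (written with every a and b primitive with positive leading entry and the scale carried by c; CP decompositions are not unique, and this one is verified by expanding entrywise), so rank(T) ≤ 3.
These bounds meet, so rank(T) = 3.

3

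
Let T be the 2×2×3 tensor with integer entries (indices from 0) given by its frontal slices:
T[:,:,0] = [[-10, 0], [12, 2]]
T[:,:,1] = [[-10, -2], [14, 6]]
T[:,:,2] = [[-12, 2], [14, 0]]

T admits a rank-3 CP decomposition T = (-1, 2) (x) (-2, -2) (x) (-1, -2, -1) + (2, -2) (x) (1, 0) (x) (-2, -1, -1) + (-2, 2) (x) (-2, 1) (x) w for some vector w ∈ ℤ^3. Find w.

Subtract the known terms from T to get the rank-1 residual R = (-2, 2) (x) (-2, 1) (x) w, so R[i,j,k] = a[i]·b[j]·w[k]. Pick indices with nonzero a[0]·b[0] = (-2)·(-2) = 4. Only the fibre through (0,0,·) is needed: R[0,0,:] = T[0,0,:] − Σₗ aₗ[0]bₗ[0]cₗ = [-10, -10, -12] − (-1)·(-2)·(-1, -2, -1) − (2)·(1)·(-2, -1, -1) = [-4, -4, -8]. Then w[k] = R[0,0,k] / 4 for each k, giving w = [-4, -4, -8] / 4 = (-1, -1, -2).

w = (-1, -1, -2)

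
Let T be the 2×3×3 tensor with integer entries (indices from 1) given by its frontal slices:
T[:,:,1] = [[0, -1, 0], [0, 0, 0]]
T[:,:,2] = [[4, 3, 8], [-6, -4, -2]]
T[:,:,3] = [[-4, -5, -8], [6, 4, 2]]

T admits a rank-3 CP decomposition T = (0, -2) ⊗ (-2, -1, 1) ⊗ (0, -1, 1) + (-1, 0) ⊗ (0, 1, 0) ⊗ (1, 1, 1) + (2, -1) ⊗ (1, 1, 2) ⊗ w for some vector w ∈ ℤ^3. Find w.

Subtract the known terms from T to get the rank-1 residual R = (2, -1) ⊗ (1, 1, 2) ⊗ w, so R[i,j,k] = a[i]·b[j]·w[k]. Pick indices with nonzero a[1]·b[1] = (2)·(1) = 2. Only the fibre through (1,1,·) is needed: R[1,1,:] = T[1,1,:] − Σₗ aₗ[1]bₗ[1]cₗ = [0, 4, -4] − (0)·(-2)·(0, -1, 1) − (-1)·(0)·(1, 1, 1) = [0, 4, -4]. Then w[k] = R[1,1,k] / 2 for each k, giving w = [0, 4, -4] / 2 = (0, 2, -2).

w = (0, 2, -2)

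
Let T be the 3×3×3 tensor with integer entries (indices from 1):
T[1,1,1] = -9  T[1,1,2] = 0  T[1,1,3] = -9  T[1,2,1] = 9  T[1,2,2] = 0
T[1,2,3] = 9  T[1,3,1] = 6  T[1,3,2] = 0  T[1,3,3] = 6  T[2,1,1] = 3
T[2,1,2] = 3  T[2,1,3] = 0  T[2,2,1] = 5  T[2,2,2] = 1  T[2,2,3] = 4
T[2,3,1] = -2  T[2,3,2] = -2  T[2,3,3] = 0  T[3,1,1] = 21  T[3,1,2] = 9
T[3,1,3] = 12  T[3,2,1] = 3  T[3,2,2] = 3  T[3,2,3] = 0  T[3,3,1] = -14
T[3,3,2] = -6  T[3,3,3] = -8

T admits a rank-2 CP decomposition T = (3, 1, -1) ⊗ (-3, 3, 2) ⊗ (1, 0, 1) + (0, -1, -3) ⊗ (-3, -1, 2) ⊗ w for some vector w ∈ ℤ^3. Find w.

Subtract the known terms from T to get the rank-1 residual R = (0, -1, -3) ⊗ (-3, -1, 2) ⊗ w, so R[i,j,k] = a[i]·b[j]·w[k]. Pick indices with nonzero a[2]·b[1] = (-1)·(-3) = 3. Only the fibre through (2,1,·) is needed: R[2,1,:] = T[2,1,:] − Σₗ aₗ[2]bₗ[1]cₗ = [3, 3, 0] − (1)·(-3)·(1, 0, 1) = [6, 3, 3]. Then w[k] = R[2,1,k] / 3 for each k, giving w = [6, 3, 3] / 3 = (2, 1, 1).

w = (2, 1, 1)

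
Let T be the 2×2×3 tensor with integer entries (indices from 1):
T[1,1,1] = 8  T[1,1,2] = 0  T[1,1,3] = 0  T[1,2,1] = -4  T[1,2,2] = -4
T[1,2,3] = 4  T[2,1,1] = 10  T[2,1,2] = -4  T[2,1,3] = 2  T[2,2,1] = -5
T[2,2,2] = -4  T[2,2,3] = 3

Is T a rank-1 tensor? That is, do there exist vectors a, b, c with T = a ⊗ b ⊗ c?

No

The mode-3 unfolding of T (rows indexed by k, columns by (i,j) = (1,1), (1,2), (2,1), (2,2)) is [[8, -4, 10, -5], [0, -4, -4, -4], [0, 4, 2, 3]].
There the 3×3 minor on rows k ∈ {1, 2, 3}, columns (i,j) ∈ {(1,1), (1,2), (2,1)} is det [[8, -4, 10], [0, -4, -4], [0, 4, 2]] = 64 ≠ 0, so this unfolding has rank ≥ 3; CP rank is at least every unfolding rank, so rank(T) ≥ 3.
In particular rank(T) ≥ 3 > 1, so T is not rank-1.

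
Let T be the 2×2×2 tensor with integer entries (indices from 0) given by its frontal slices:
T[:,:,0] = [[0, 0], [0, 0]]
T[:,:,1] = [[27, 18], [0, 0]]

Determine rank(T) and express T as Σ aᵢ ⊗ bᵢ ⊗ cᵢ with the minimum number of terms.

rank(T) = 1

Lower bound: T ≠ 0 (e.g. T[0,0,1] = 27), so rank(T) ≥ 1.
Upper bound: if T = a ⊗ b ⊗ c then every fibre of T is a multiple of the corresponding factor, so read the factors off the fibres through the nonzero entry T[0,0,1] = 27.
The mode-1 fibre T[:,0,1] = [27, 0] gives a = [1, 0] (primitive direction); the mode-2 fibre T[0,:,1] = [27, 18] gives b = [3, 2]; then c[k] = T[0,0,k] / (a[0]·b[0]) = [0, 27] / 3 = [0, 9].
Expanding [1, 0] ⊗ [3, 2] ⊗ [0, 9] reproduces all 8 entries of T, so T = [1, 0] ⊗ [3, 2] ⊗ [0, 9] and rank(T) ≤ 1.
These bounds meet, so rank(T) = 1.
Check entry T[1,0,1] = 0: (0)·(3)·(9) = 0.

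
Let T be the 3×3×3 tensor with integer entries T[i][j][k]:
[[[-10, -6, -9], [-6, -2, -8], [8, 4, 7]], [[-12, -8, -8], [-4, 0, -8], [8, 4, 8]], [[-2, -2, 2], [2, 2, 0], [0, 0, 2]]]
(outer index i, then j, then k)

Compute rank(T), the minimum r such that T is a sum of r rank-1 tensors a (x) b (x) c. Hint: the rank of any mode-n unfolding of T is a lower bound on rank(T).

Lower bound: in the mode-1 unfolding of T (rows indexed by i, columns by (j,k)) the 3×3 minor on rows i ∈ {0, 1, 2}, columns (j,k) ∈ {(0,0), (0,1), (0,2)} is det [[-10, -6, -9], [-12, -8, -8], [-2, -2, 2]] = 8 ≠ 0, so that unfolding has rank ≥ 3 and hence rank(T) ≥ 3 (CP rank is at least every unfolding rank, though it can be larger).
Upper bound: T is a sum of 3 rank-1 terms, T = [1, 0, -2] (x) [1, 0, 1] (x) [0, 0, -1] + [1, 1, 0] (x) [1, 1, -1] (x) [-8, -4, -8] + [1, 2, 1] (x) [1, -1, 0] (x) [-2, -2, 0] (one valid choice — decompositions are not unique — normalised so each a, b is primitive with positive first nonzero entry; check it by expanding all entries), so rank(T) ≤ 3.
These bounds meet, so rank(T) = 3.

3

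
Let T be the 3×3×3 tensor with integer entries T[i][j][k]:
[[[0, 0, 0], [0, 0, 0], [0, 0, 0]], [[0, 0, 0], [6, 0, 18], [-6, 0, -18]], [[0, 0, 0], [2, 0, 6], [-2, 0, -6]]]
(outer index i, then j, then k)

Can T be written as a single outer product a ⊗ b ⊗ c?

If T = a ⊗ b ⊗ c then every fibre of T is a multiple of the corresponding factor, so read the factors off the fibres through the nonzero entry T[1,1,0] = 6.
The mode-1 fibre T[:,1,0] = [0, 6, 2] gives a = [0, 3, 1] (primitive direction); the mode-2 fibre T[1,:,0] = [0, 6, -6] gives b = [0, 1, -1]; then c[k] = T[1,1,k] / (a[1]·b[1]) = [6, 0, 18] / 3 = [2, 0, 6].
Expanding [0, 3, 1] ⊗ [0, 1, -1] ⊗ [2, 0, 6] reproduces all 27 entries of T, so T = [0, 3, 1] ⊗ [0, 1, -1] ⊗ [2, 0, 6] and rank(T) ≤ 1.
Equivalently every frontal slice T[:,:,k] is c[k] times the rank-1 matrix [0, 3, 1] ⊗ [0, 1, -1]. So T has rank 1 (it is nonzero).

Yes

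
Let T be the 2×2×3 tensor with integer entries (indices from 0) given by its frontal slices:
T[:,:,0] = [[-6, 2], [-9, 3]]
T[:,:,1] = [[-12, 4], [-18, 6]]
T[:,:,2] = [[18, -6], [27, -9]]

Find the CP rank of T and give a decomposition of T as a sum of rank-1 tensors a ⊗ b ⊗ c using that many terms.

Lower bound: T ≠ 0 (e.g. T[0,0,0] = -6), so rank(T) ≥ 1.
Upper bound: if T = a ⊗ b ⊗ c then every fibre of T is a multiple of the corresponding factor, so read the factors off the fibres through the nonzero entry T[0,0,0] = -6.
The mode-1 fibre T[:,0,0] = [-6, -9] gives a = (2, 3) (primitive direction); the mode-2 fibre T[0,:,0] = [-6, 2] gives b = (3, -1); then c[k] = T[0,0,k] / (a[0]·b[0]) = [-6, -12, 18] / 6 = (-1, -2, 3).
Expanding (2, 3) ⊗ (3, -1) ⊗ (-1, -2, 3) reproduces all 12 entries of T, so T = (2, 3) ⊗ (3, -1) ⊗ (-1, -2, 3) and rank(T) ≤ 1.
These bounds meet, so rank(T) = 1.

rank(T) = 1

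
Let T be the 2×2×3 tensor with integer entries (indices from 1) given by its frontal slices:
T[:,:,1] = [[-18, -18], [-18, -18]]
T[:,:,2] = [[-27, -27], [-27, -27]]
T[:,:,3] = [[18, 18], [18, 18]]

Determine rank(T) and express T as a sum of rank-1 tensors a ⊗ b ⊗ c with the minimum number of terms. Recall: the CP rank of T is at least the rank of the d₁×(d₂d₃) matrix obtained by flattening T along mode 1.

rank(T) = 1

Lower bound: T ≠ 0 (e.g. T[1,1,1] = -18), so rank(T) ≥ 1.
Upper bound: the mode-1 fibre T[:,1,1] = [-18, -18] gives a = [1, 1] (primitive direction); the mode-2 fibre T[1,:,1] = [-18, -18] gives b = [1, 1]; then c[k] = T[1,1,k] / (a[1]·b[1]) = [-18, -27, 18] / 1 = [-18, -27, 18].
Expanding [1, 1] ⊗ [1, 1] ⊗ [-18, -27, 18] reproduces all 12 entries of T, so T = [1, 1] ⊗ [1, 1] ⊗ [-18, -27, 18] and rank(T) ≤ 1.
These bounds meet, so rank(T) = 1.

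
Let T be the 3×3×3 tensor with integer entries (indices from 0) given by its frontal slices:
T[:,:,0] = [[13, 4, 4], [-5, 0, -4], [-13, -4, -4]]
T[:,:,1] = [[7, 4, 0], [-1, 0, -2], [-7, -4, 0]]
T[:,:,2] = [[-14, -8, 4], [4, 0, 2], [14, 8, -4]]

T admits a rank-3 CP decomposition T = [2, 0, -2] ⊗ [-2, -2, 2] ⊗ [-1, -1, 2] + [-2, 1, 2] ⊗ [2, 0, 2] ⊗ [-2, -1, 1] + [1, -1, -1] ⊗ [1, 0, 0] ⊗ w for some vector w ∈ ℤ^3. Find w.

Subtract the known terms from T to get the rank-1 residual R = [1, -1, -1] ⊗ [1, 0, 0] ⊗ w, so R[i,j,k] = a[i]·b[j]·w[k]. Pick indices with nonzero a[0]·b[0] = (1)·(1) = 1. Only the fibre through (0,0,·) is needed: R[0,0,:] = T[0,0,:] − Σₗ aₗ[0]bₗ[0]cₗ = [13, 7, -14] − (2)·(-2)·[-1, -1, 2] − (-2)·(2)·[-2, -1, 1] = [1, -1, -2]. Then w[k] = R[0,0,k] / 1 for each k, giving w = [1, -1, -2] / 1 = [1, -1, -2].

w = [1, -1, -2]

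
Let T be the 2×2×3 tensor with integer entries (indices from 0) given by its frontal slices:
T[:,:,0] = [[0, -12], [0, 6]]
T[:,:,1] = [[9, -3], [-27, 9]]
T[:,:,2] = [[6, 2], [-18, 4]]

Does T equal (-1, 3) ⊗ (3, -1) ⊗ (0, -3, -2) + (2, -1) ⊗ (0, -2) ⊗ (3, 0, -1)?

Yes

Reconstruct entrywise from the claimed factors. For example, T[1,0,1] = -27 and Σₗ aₗ[1]bₗ[0]cₗ[1] = (3)·(3)·(-3) + (-1)·(0)·(0) = -27; checking all 12 entries, every one matches. The claim holds.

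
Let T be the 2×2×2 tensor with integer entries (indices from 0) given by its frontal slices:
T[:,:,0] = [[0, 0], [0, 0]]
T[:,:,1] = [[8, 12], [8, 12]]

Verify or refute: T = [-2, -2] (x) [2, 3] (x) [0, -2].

Yes

Reconstruct entrywise from the claimed factors. For example, T[1,0,0] = 0 and Σₗ aₗ[1]bₗ[0]cₗ[0] = (-2)·(2)·(0) = 0; checking all 8 entries, every one matches. The claim holds.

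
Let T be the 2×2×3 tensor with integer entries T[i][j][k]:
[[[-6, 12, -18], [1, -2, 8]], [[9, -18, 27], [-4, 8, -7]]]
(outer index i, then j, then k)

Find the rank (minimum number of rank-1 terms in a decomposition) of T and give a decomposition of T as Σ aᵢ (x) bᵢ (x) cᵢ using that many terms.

Lower bound: the mode-1 unfolding of T (rows indexed by i, columns by (j,k) = (0,0), (0,1), (0,2), (1,0), (1,1), (1,2)) is [[-6, 12, -18, 1, -2, 8], [9, -18, 27, -4, 8, -7]].
There the 2×2 minor on rows i ∈ {0, 1}, columns (j,k) ∈ {(0,0), (1,0)} is det [[-6, 1], [9, -4]] = 15 ≠ 0, so this unfolding has rank ≥ 2; CP rank is at least every unfolding rank, so rank(T) ≥ 2. (Flattening ranks never certify an upper bound on CP rank; for that we must actually write T with 2 rank-1 terms.)
Upper bound — finding two terms. Write S_k = T[:,:,k] for the frontal slices: S₀ = [[-6, 1], [9, -4]], S₁ = [[12, -2], [-18, 8]], S₂ = [[-18, 8], [27, -7]].
If T = a₁ (x) b₁ (x) c₁ + a₂ (x) b₂ (x) c₂ then each S_k = c₁[k]·a₁b₁ᵀ + c₂[k]·a₂b₂ᵀ. S₀ and S₂ are linearly independent, so a₁b₁ᵀ and a₂b₂ᵀ must span the same plane of matrices: they are the rank-1 matrices of the form x·S₀ + y·S₂.
det(x·S₀ + y·S₂) is 15·x² + 15·xy − 90·y² = 15·(x + 3·y)(x − 2·y), vanishing at (x:y) = (3:-1) and (2:1).
M₁ = 3·S₀ − S₂ = [[0, -5], [0, -5]] = (-5)·(1, 1)(0, 1)ᵀ and M₂ = 2·S₀ + S₂ = [[-30, 10], [45, -15]] = (-5)·(2, -3)(3, -1)ᵀ, so take a₁ = (1, 1), b₁ = (0, 1), a₂ = (2, -3), b₂ = (3, -1).
Each slice is an integer combination of E₁ = a₁b₁ᵀ and E₂ = a₂b₂ᵀ: S₀ = −E₁ − E₂, S₁ = 2·E₁ + 2·E₂, S₂ = 2·E₁ − 3·E₂; reading off coefficients, c₁ = (-1, 2, 2) and c₂ = (-1, 2, -3).
Hence T = (1, 1) (x) (0, 1) (x) (-1, 2, 2) + (2, -3) (x) (3, -1) (x) (-1, 2, -3), so rank(T) ≤ 2.
These bounds meet, so rank(T) = 2.

rank(T) = 2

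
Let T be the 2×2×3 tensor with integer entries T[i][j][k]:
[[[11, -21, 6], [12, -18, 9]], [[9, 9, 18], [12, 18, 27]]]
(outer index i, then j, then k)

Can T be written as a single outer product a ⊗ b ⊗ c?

The mode-3 unfolding of T (rows indexed by k, columns by (i,j) = (0,0), (0,1), (1,0), (1,1)) is [[11, 12, 9, 12], [-21, -18, 9, 18], [6, 9, 18, 27]].
There the 2×2 minor on rows k ∈ {0, 1}, columns (i,j) ∈ {(0,0), (0,1)} is det [[11, 12], [-21, -18]] = 54 ≠ 0, so this unfolding has rank ≥ 2; CP rank is at least every unfolding rank, so rank(T) ≥ 2.
In particular rank(T) ≥ 2 > 1, so T is not rank-1.

No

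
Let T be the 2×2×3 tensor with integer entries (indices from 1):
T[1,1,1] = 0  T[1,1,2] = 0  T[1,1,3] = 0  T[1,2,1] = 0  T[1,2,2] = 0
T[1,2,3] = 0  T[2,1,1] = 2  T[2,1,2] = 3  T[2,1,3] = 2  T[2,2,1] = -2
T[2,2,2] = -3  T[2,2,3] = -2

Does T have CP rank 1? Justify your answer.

Yes

If T = a ⊗ b ⊗ c then every fibre of T is a multiple of the corresponding factor, so read the factors off the fibres through the nonzero entry T[2,1,1] = 2.
The mode-1 fibre T[:,1,1] = [0, 2] gives a = [0, 1] (primitive direction); the mode-2 fibre T[2,:,1] = [2, -2] gives b = [1, -1]; then c[k] = T[2,1,k] / (a[2]·b[1]) = [2, 3, 2] / 1 = [2, 3, 2].
Expanding [0, 1] ⊗ [1, -1] ⊗ [2, 3, 2] reproduces all 12 entries of T, so T = [0, 1] ⊗ [1, -1] ⊗ [2, 3, 2] and rank(T) ≤ 1.
Equivalently every frontal slice T[:,:,k] is c[k] times the rank-1 matrix [0, 1] ⊗ [1, -1]. So T has rank 1 (it is nonzero).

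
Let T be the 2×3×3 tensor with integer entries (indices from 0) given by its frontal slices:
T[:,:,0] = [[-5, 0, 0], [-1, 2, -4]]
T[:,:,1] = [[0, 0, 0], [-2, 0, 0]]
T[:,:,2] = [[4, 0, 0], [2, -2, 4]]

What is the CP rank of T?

3

Lower bound: the mode-3 unfolding of T (rows indexed by k, columns by (i,j) = (0,0), (0,1), (0,2), (1,0), (1,1), (1,2)) is [[-5, 0, 0, -1, 2, -4], [0, 0, 0, -2, 0, 0], [4, 0, 0, 2, -2, 4]].
There the 3×3 minor on rows k ∈ {0, 1, 2}, columns (i,j) ∈ {(0,0), (1,0), (1,1)} is det [[-5, -1, 2], [0, -2, 0], [4, 2, -2]] = -4 ≠ 0, so this unfolding has rank ≥ 3; CP rank is at least every unfolding rank, so rank(T) ≥ 3. (Flattening ranks never certify an upper bound on CP rank; for that we must actually write T with 3 rank-1 terms.)
Upper bound: T is a sum of 3 rank-1 terms, T = [0, 1] ⊗ [0, 1, -2] ⊗ [2, 0, -2] + [1, 0] ⊗ [1, 0, 0] ⊗ [-4, 2, 2] + [1, 1] ⊗ [1, 0, 0] ⊗ [-1, -2, 2] (one valid choice — decompositions are not unique — normalised so each a, b is primitive with positive first nonzero entry; check it by expanding all entries), so rank(T) ≤ 3.
These bounds meet, so rank(T) = 3.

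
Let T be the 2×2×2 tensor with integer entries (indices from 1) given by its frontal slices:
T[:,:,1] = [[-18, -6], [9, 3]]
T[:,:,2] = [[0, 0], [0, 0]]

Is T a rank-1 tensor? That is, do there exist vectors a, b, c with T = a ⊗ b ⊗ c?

Yes

If T = a ⊗ b ⊗ c then every fibre of T is a multiple of the corresponding factor, so read the factors off the fibres through the nonzero entry T[1,1,1] = -18.
The mode-1 fibre T[:,1,1] = [-18, 9] gives a = [2, -1] (primitive direction); the mode-2 fibre T[1,:,1] = [-18, -6] gives b = [3, 1]; then c[k] = T[1,1,k] / (a[1]·b[1]) = [-18, 0] / 6 = [-3, 0].
Expanding [2, -1] ⊗ [3, 1] ⊗ [-3, 0] reproduces all 8 entries of T, so T = [2, -1] ⊗ [3, 1] ⊗ [-3, 0] and rank(T) ≤ 1.
Equivalently every frontal slice T[:,:,k] is c[k] times the rank-1 matrix [2, -1] ⊗ [3, 1]. So T has rank 1 (it is nonzero).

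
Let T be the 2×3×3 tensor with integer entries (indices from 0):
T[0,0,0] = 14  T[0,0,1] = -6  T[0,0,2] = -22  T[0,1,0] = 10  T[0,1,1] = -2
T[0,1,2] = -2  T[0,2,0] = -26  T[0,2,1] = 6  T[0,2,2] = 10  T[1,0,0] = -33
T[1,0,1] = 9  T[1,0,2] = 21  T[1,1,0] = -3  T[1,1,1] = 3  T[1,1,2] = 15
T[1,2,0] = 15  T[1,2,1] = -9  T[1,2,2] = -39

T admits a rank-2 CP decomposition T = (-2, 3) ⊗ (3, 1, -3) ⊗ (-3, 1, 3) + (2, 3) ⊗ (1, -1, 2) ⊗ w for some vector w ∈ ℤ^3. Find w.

Subtract the known terms from T to get the rank-1 residual R = (2, 3) ⊗ (1, -1, 2) ⊗ w, so R[i,j,k] = a[i]·b[j]·w[k]. Pick indices with nonzero a[0]·b[0] = (2)·(1) = 2. Only the fibre through (0,0,·) is needed: R[0,0,:] = T[0,0,:] − Σₗ aₗ[0]bₗ[0]cₗ = [14, -6, -22] − (-2)·(3)·(-3, 1, 3) = [-4, 0, -4]. Then w[k] = R[0,0,k] / 2 for each k, giving w = [-4, 0, -4] / 2 = (-2, 0, -2).

w = (-2, 0, -2)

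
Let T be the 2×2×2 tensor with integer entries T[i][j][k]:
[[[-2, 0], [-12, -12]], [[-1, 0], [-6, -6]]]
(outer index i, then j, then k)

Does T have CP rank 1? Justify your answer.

The mode-2 unfolding of T (rows indexed by j, columns by (i,k) = (0,0), (0,1), (1,0), (1,1)) is [[-2, 0, -1, 0], [-12, -12, -6, -6]].
There the 2×2 minor on rows j ∈ {0, 1}, columns (i,k) ∈ {(0,0), (0,1)} is det [[-2, 0], [-12, -12]] = 24 ≠ 0, so this unfolding has rank ≥ 2; CP rank is at least every unfolding rank, so rank(T) ≥ 2.
In particular rank(T) ≥ 2 > 1, so T is not rank-1.

No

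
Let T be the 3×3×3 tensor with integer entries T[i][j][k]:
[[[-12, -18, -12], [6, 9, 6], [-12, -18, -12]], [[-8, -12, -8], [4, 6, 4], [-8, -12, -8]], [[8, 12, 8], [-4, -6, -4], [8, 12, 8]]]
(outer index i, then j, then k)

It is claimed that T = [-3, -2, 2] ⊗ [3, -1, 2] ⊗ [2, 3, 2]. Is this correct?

No

Reconstruct entry (0,0,0) from the claimed factors: Σₗ aₗ[0]bₗ[0]cₗ[0] = (-3)·(3)·(2) = -18, but T[0,0,0] = -12. The claim is false.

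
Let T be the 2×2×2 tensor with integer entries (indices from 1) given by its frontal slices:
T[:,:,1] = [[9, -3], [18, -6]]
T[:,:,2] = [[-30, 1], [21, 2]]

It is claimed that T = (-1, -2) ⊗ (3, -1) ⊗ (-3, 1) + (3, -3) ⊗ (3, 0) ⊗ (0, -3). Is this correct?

Yes

Reconstruct entrywise from the claimed factors. For example, T[1,2,2] = 1 and Σₗ aₗ[1]bₗ[2]cₗ[2] = (-1)·(-1)·(1) + (3)·(0)·(-3) = 1; checking all 8 entries, every one matches. The claim holds.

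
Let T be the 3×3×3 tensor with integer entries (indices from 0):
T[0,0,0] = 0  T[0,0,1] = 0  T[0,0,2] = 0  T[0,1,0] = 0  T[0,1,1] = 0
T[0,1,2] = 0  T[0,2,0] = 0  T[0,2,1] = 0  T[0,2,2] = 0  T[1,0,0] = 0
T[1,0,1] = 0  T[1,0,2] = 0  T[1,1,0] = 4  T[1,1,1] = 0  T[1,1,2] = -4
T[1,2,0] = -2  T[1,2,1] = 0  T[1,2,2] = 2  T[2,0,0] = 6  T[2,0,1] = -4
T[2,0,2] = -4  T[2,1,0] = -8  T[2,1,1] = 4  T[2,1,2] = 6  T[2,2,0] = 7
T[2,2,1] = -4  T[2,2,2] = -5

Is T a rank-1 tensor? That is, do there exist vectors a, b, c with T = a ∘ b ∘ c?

No

The mode-1 unfolding of T (rows indexed by i, columns by (j,k) = (0,0), (0,1), (0,2), (1,0), (1,1), (1,2), (2,0), (2,1), (2,2)) is [[0, 0, 0, 0, 0, 0, 0, 0, 0], [0, 0, 0, 4, 0, -4, -2, 0, 2], [6, -4, -4, -8, 4, 6, 7, -4, -5]].
There the 2×2 minor on rows i ∈ {1, 2}, columns (j,k) ∈ {(0,0), (1,0)} is det [[0, 4], [6, -8]] = -24 ≠ 0, so this unfolding has rank ≥ 2; CP rank is at least every unfolding rank, so rank(T) ≥ 2.
In particular rank(T) ≥ 2 > 1, so T is not rank-1.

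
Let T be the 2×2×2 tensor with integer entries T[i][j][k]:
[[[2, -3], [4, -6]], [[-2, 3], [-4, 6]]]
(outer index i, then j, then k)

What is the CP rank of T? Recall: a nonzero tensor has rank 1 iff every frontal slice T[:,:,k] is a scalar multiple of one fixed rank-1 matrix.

Lower bound: T ≠ 0 (e.g. T[0,0,0] = 2), so rank(T) ≥ 1.
Upper bound: if T = a ⊗ b ⊗ c then every fibre of T is a multiple of the corresponding factor, so read the factors off the fibres through the nonzero entry T[0,0,0] = 2.
The mode-1 fibre T[:,0,0] = [2, -2] gives a = [1, -1] (primitive direction); the mode-2 fibre T[0,:,0] = [2, 4] gives b = [1, 2]; then c[k] = T[0,0,k] / (a[0]·b[0]) = [2, -3] / 1 = [2, -3].
Expanding [1, -1] ⊗ [1, 2] ⊗ [2, -3] reproduces all 8 entries of T, so T = [1, -1] ⊗ [1, 2] ⊗ [2, -3] and rank(T) ≤ 1.
These bounds meet, so rank(T) = 1.
Check entry T[1,0,1] = 3: (-1)·(1)·(-3) = 3.

1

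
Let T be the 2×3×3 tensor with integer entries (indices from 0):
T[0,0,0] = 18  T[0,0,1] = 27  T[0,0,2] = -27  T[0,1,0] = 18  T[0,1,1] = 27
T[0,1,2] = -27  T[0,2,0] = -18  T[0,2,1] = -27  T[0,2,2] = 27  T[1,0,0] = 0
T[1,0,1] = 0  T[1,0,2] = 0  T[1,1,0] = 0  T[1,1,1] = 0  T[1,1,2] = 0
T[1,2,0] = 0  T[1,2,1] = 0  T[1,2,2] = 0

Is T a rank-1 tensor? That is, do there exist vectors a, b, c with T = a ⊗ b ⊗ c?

Yes

The mode-1 fibre T[:,0,0] = [18, 0] gives a = [1, 0] (primitive direction); the mode-2 fibre T[0,:,0] = [18, 18, -18] gives b = [1, 1, -1]; then c[k] = T[0,0,k] / (a[0]·b[0]) = [18, 27, -27] / 1 = [18, 27, -27].
Expanding [1, 0] ⊗ [1, 1, -1] ⊗ [18, 27, -27] reproduces all 18 entries of T, so T = [1, 0] ⊗ [1, 1, -1] ⊗ [18, 27, -27] and rank(T) ≤ 1.
Equivalently every frontal slice T[:,:,k] is c[k] times the rank-1 matrix [1, 0] ⊗ [1, 1, -1]. So T has rank 1 (it is nonzero).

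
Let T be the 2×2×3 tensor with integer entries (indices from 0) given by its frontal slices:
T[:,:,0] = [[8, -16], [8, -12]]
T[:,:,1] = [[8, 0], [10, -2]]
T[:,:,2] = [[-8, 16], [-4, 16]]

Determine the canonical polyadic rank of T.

Lower bound: in the mode-3 unfolding of T (rows indexed by k, columns by (i,j)) the 3×3 minor on rows k ∈ {0, 1, 2}, columns (i,j) ∈ {(0,0), (0,1), (1,0)} is det [[8, -16, 8], [8, 0, 10], [-8, 16, -4]] = 512 ≠ 0, so that unfolding has rank ≥ 3 and hence rank(T) ≥ 3 (CP rank is at least every unfolding rank, though it can be larger).
Upper bound: T is a sum of 3 rank-1 terms, T = [0, 1] ∘ [1, 1] ∘ [0, 2, 4] + [1, 1] ∘ [1, -1] ∘ [8, 8, -8] + [2, 1] ∘ [0, 1] ∘ [-4, 4, 4] (one valid choice — decompositions are not unique — normalised so each a, b is primitive with positive first nonzero entry; check it by expanding all entries), so rank(T) ≤ 3.
These bounds meet, so rank(T) = 3.

3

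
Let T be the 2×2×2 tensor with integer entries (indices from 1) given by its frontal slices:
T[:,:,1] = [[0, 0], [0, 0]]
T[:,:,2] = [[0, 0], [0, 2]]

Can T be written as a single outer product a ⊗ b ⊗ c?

If T = a ⊗ b ⊗ c then every fibre of T is a multiple of the corresponding factor, so read the factors off the fibres through the nonzero entry T[2,2,2] = 2.
The mode-1 fibre T[:,2,2] = [0, 2] gives a = (0, 1) (primitive direction); the mode-2 fibre T[2,:,2] = [0, 2] gives b = (0, 1); then c[k] = T[2,2,k] / (a[2]·b[2]) = [0, 2] / 1 = (0, 2).
Expanding (0, 1) ⊗ (0, 1) ⊗ (0, 2) reproduces all 8 entries of T, so T = (0, 1) ⊗ (0, 1) ⊗ (0, 2) and rank(T) ≤ 1.
Equivalently every frontal slice T[:,:,k] is c[k] times the rank-1 matrix (0, 1) ⊗ (0, 1). So T has rank 1 (it is nonzero).

Yes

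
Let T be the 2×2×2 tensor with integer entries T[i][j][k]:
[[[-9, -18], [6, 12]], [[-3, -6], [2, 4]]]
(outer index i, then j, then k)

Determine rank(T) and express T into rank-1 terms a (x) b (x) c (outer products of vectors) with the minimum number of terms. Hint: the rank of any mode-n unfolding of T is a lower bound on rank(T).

rank(T) = 1

Lower bound: T ≠ 0 (e.g. T[0,0,0] = -9), so rank(T) ≥ 1.
Upper bound: the mode-1 fibre T[:,0,0] = [-9, -3] gives a = [3, 1] (primitive direction); the mode-2 fibre T[0,:,0] = [-9, 6] gives b = [3, -2]; then c[k] = T[0,0,k] / (a[0]·b[0]) = [-9, -18] / 9 = [-1, -2].
Expanding [3, 1] (x) [3, -2] (x) [-1, -2] reproduces all 8 entries of T, so T = [3, 1] (x) [3, -2] (x) [-1, -2] and rank(T) ≤ 1.
These bounds meet, so rank(T) = 1.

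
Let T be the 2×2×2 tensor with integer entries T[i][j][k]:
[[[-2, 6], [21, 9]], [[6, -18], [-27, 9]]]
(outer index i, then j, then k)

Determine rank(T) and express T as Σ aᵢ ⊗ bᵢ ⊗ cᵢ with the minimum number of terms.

Lower bound: the mode-1 unfolding of T (rows indexed by i, columns by (j,k) = (0,0), (0,1), (1,0), (1,1)) is [[-2, 6, 21, 9], [6, -18, -27, 9]].
There the 2×2 minor on rows i ∈ {0, 1}, columns (j,k) ∈ {(0,0), (1,0)} is det [[-2, 21], [6, -27]] = -72 ≠ 0, so this unfolding has rank ≥ 2; CP rank is at least every unfolding rank, so rank(T) ≥ 2. (Flattening ranks never certify an upper bound on CP rank; for that we must actually write T with 2 rank-1 terms.)
Upper bound — finding two terms. Write S_k = T[:,:,k] for the frontal slices: S₀ = [[-2, 21], [6, -27]], S₁ = [[6, 9], [-18, 9]].
If T = a₁ ⊗ b₁ ⊗ c₁ + a₂ ⊗ b₂ ⊗ c₂ then each S_k = c₁[k]·a₁b₁ᵀ + c₂[k]·a₂b₂ᵀ. S₀ and S₁ are linearly independent, so a₁b₁ᵀ and a₂b₂ᵀ must span the same plane of matrices: they are the rank-1 matrices of the form x·S₀ + y·S₁.
det(x·S₀ + y·S₁) is −72·x² + 144·xy + 216·y² = (-72)·(x − 3·y)(x + y), vanishing at (x:y) = (3:1) and (1:-1).
M₁ = 3·S₀ + S₁ = [[0, 72], [0, -72]] = 72·[1, -1][0, 1]ᵀ and M₂ = S₀ − S₁ = [[-8, 12], [24, -36]] = (-4)·[1, -3][2, -3]ᵀ, so take a₁ = [1, -1], b₁ = [0, 1], a₂ = [1, -3], b₂ = [2, -3].
Each slice is an integer combination of E₁ = a₁b₁ᵀ and E₂ = a₂b₂ᵀ: S₀ = 18·E₁ − E₂, S₁ = 18·E₁ + 3·E₂; reading off coefficients, c₁ = [18, 18] and c₂ = [-1, 3].
Hence T = [1, -1] ⊗ [0, 1] ⊗ [18, 18] + [1, -3] ⊗ [2, -3] ⊗ [-1, 3], so rank(T) ≤ 2.
These bounds meet, so rank(T) = 2.

rank(T) = 2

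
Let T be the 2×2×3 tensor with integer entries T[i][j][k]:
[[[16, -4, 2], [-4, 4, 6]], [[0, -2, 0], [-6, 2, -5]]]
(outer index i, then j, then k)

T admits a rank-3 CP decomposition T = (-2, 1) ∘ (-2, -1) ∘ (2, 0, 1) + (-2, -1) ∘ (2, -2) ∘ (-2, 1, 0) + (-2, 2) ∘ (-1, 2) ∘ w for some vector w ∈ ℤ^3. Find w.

Subtract the known terms from T to get the rank-1 residual R = (-2, 2) ∘ (-1, 2) ∘ w, so R[i,j,k] = a[i]·b[j]·w[k]. Pick indices with nonzero a[0]·b[0] = (-2)·(-1) = 2. Only the fibre through (0,0,·) is needed: R[0,0,:] = T[0,0,:] − Σₗ aₗ[0]bₗ[0]cₗ = [16, -4, 2] − (-2)·(-2)·(2, 0, 1) − (-2)·(2)·(-2, 1, 0) = [0, 0, -2]. Then w[k] = R[0,0,k] / 2 for each k, giving w = [0, 0, -2] / 2 = (0, 0, -1).

w = (0, 0, -1)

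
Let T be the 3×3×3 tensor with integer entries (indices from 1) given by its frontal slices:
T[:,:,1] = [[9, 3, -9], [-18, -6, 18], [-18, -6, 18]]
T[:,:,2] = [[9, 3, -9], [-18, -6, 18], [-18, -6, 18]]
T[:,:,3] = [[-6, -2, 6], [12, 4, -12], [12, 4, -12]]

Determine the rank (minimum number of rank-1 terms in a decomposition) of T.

Lower bound: T ≠ 0 (e.g. T[1,1,1] = 9), so rank(T) ≥ 1.
Upper bound: the mode-1 fibre T[:,1,1] = [9, -18, -18] gives a = (1, -2, -2) (primitive direction); the mode-2 fibre T[1,:,1] = [9, 3, -9] gives b = (3, 1, -3); then c[k] = T[1,1,k] / (a[1]·b[1]) = [9, 9, -6] / 3 = (3, 3, -2).
Expanding (1, -2, -2) ⊗ (3, 1, -3) ⊗ (3, 3, -2) reproduces all 27 entries of T, so T = (1, -2, -2) ⊗ (3, 1, -3) ⊗ (3, 3, -2) and rank(T) ≤ 1.
These bounds meet, so rank(T) = 1.

1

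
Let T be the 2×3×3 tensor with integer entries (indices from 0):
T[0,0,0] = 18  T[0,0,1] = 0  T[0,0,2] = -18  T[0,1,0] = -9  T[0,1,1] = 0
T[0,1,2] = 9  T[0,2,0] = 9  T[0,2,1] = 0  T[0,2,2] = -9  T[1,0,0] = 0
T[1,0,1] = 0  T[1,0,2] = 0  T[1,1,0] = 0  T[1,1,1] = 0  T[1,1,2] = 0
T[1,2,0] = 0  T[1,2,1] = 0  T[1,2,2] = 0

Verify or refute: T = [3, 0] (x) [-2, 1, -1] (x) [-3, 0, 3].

Reconstruct entrywise from the claimed factors. For example, T[0,1,2] = 9 and Σₗ aₗ[0]bₗ[1]cₗ[2] = (3)·(1)·(3) = 9; checking all 18 entries, every one matches. The claim holds.

Yes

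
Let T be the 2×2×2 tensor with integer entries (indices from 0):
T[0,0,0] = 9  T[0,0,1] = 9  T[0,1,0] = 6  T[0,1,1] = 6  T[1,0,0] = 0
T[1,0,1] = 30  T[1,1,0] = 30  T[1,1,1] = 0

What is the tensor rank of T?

Lower bound: the mode-2 unfolding of T (rows indexed by j, columns by (i,k) = (0,0), (0,1), (1,0), (1,1)) is [[9, 9, 0, 30], [6, 6, 30, 0]].
There the 2×2 minor on rows j ∈ {0, 1}, columns (i,k) ∈ {(0,0), (1,0)} is det [[9, 0], [6, 30]] = 270 ≠ 0, so this unfolding has rank ≥ 2; CP rank is at least every unfolding rank, so rank(T) ≥ 2. (Unfolding ranks only ever bound the CP rank from below — rank(T) can be strictly larger than all of them — so the matching upper bound has to come from an explicit 2-term decomposition.)
Upper bound — finding two terms. Write S_k = T[:,:,k] for the frontal slices: S₀ = [[9, 6], [0, 30]], S₁ = [[9, 6], [30, 0]].
If T = a₁ ⊗ b₁ ⊗ c₁ + a₂ ⊗ b₂ ⊗ c₂ then each S_k = c₁[k]·a₁b₁ᵀ + c₂[k]·a₂b₂ᵀ. S₀ and S₁ are linearly independent, so a₁b₁ᵀ and a₂b₂ᵀ must span the same plane of matrices: they are the rank-1 matrices of the form x·S₀ + y·S₁.
det(x·S₀ + y·S₁) is 270·x² + 90·xy − 180·y² = 90·(3·x − 2·y)(x + y), vanishing at (x:y) = (2:3) and (1:-1).
M₁ = 2·S₀ + 3·S₁ = [[45, 30], [90, 60]] = 15·[1, 2][3, 2]ᵀ and M₂ = S₀ − S₁ = [[0, 0], [-30, 30]] = (-30)·[0, 1][1, -1]ᵀ, so take a₁ = [1, 2], b₁ = [3, 2], a₂ = [0, 1], b₂ = [1, -1].
Each slice is an integer combination of E₁ = a₁b₁ᵀ and E₂ = a₂b₂ᵀ: S₀ = 3·E₁ − 18·E₂, S₁ = 3·E₁ + 12·E₂; reading off coefficients, c₁ = [3, 3] and c₂ = [-18, 12].
Hence T = [1, 2] ⊗ [3, 2] ⊗ [3, 3] + [0, 1] ⊗ [1, -1] ⊗ [-18, 12], so rank(T) ≤ 2.
These bounds meet, so rank(T) = 2.

2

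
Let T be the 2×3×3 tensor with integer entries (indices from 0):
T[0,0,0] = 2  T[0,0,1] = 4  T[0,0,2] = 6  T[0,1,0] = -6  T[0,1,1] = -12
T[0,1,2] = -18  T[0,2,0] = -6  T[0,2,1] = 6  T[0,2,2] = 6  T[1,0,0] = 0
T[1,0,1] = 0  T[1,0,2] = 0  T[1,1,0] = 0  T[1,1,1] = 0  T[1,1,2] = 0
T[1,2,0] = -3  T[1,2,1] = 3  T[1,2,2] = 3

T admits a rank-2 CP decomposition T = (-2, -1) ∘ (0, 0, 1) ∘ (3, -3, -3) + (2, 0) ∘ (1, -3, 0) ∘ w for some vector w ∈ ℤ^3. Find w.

w = (1, 2, 3)

Subtract the known terms from T to get the rank-1 residual R = (2, 0) ∘ (1, -3, 0) ∘ w, so R[i,j,k] = a[i]·b[j]·w[k]. Pick indices with nonzero a[0]·b[0] = (2)·(1) = 2. Only the fibre through (0,0,·) is needed: R[0,0,:] = T[0,0,:] − Σₗ aₗ[0]bₗ[0]cₗ = [2, 4, 6] − (-2)·(0)·(3, -3, -3) = [2, 4, 6]. Then w[k] = R[0,0,k] / 2 for each k, giving w = [2, 4, 6] / 2 = (1, 2, 3).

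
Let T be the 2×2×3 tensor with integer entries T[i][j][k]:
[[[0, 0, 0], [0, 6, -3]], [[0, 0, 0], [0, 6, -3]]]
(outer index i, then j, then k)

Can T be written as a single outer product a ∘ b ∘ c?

If T = a ∘ b ∘ c then every fibre of T is a multiple of the corresponding factor, so read the factors off the fibres through the nonzero entry T[0,1,1] = 6.
The mode-1 fibre T[:,1,1] = [6, 6] gives a = [1, 1] (primitive direction); the mode-2 fibre T[0,:,1] = [0, 6] gives b = [0, 1]; then c[k] = T[0,1,k] / (a[0]·b[1]) = [0, 6, -3] / 1 = [0, 6, -3].
Expanding [1, 1] ∘ [0, 1] ∘ [0, 6, -3] reproduces all 12 entries of T, so T = [1, 1] ∘ [0, 1] ∘ [0, 6, -3] and rank(T) ≤ 1.
Equivalently every frontal slice T[:,:,k] is c[k] times the rank-1 matrix [1, 1] ∘ [0, 1]. So T has rank 1 (it is nonzero).

Yes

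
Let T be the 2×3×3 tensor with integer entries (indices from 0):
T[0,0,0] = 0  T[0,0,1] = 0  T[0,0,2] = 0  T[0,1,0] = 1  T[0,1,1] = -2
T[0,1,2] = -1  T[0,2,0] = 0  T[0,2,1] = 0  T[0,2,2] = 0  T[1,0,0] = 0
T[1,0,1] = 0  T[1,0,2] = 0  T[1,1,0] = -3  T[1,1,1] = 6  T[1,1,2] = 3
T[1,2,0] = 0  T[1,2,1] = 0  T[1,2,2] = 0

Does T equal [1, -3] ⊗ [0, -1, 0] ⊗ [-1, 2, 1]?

Yes

Reconstruct entrywise from the claimed factors. For example, T[0,0,1] = 0 and Σₗ aₗ[0]bₗ[0]cₗ[1] = (1)·(0)·(2) = 0; checking all 18 entries, every one matches. The claim holds.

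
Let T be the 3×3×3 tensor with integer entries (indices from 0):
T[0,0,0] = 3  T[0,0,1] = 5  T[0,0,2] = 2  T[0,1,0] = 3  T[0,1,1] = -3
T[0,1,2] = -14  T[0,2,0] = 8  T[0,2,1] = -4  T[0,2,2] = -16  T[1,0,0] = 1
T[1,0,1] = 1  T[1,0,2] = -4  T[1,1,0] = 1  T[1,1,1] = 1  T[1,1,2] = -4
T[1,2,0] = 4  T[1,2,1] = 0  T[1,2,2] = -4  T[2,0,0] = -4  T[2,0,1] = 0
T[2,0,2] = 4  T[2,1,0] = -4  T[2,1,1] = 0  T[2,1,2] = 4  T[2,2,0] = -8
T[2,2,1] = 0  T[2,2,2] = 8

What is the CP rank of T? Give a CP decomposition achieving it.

Lower bound: the mode-3 unfolding of T (rows indexed by k, columns by (i,j) = (0,0), (0,1), (0,2), (1,0), (1,1), (1,2), (2,0), (2,1), (2,2)) is [[3, 3, 8, 1, 1, 4, -4, -4, -8], [5, -3, -4, 1, 1, 0, 0, 0, 0], [2, -14, -16, -4, -4, -4, 4, 4, 8]].
There the 3×3 minor on rows k ∈ {0, 1, 2}, columns (i,j) ∈ {(0,0), (0,1), (0,2)} is det [[3, 3, 8], [5, -3, -4], [2, -14, -16]] = -320 ≠ 0, so this unfolding has rank ≥ 3; CP rank is at least every unfolding rank, so rank(T) ≥ 3. (Unfolding ranks only ever bound the CP rank from below — rank(T) can be strictly larger than all of them — so the matching upper bound has to come from an explicit 3-term decomposition.)
Upper bound: T is a sum of 3 rank-1 terms, T = [1, 0, 0] (x) [1, -1, -1] (x) [0, 4, 8] + [1, 1, 0] (x) [1, 1, 0] (x) [-1, 1, -2] + [2, 1, -2] (x) [1, 1, 2] (x) [2, 0, -2] (one valid choice — decompositions are not unique — normalised so each a, b is primitive with positive first nonzero entry; check it by expanding all entries), so rank(T) ≤ 3.
These bounds meet, so rank(T) = 3.

rank(T) = 3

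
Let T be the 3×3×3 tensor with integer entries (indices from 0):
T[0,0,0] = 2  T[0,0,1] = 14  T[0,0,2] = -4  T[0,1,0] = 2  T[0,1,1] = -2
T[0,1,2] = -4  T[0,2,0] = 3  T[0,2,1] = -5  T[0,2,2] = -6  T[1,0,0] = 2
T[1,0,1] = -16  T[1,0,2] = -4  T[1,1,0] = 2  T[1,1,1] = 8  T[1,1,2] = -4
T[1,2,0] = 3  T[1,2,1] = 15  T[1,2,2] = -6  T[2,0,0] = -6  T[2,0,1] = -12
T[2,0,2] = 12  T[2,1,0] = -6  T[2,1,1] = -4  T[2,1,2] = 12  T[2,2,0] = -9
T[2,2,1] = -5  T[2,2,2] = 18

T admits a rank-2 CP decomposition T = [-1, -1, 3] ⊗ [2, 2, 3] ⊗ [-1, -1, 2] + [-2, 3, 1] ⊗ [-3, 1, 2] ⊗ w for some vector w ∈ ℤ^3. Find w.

w = [0, 2, 0]

Subtract the known terms from T to get the rank-1 residual R = [-2, 3, 1] ⊗ [-3, 1, 2] ⊗ w, so R[i,j,k] = a[i]·b[j]·w[k]. Pick indices with nonzero a[0]·b[0] = (-2)·(-3) = 6. Only the fibre through (0,0,·) is needed: R[0,0,:] = T[0,0,:] − Σₗ aₗ[0]bₗ[0]cₗ = [2, 14, -4] − (-1)·(2)·[-1, -1, 2] = [0, 12, 0]. Then w[k] = R[0,0,k] / 6 for each k, giving w = [0, 12, 0] / 6 = [0, 2, 0].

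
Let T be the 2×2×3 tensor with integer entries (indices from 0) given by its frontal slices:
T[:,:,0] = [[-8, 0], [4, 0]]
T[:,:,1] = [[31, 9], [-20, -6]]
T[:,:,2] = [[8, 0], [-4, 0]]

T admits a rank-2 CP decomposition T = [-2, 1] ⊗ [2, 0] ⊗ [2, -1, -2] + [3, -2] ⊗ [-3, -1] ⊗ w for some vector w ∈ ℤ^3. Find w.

Subtract the known terms from T to get the rank-1 residual R = [3, -2] ⊗ [-3, -1] ⊗ w, so R[i,j,k] = a[i]·b[j]·w[k]. Pick indices with nonzero a[0]·b[0] = (3)·(-3) = -9. Only the fibre through (0,0,·) is needed: R[0,0,:] = T[0,0,:] − Σₗ aₗ[0]bₗ[0]cₗ = [-8, 31, 8] − (-2)·(2)·[2, -1, -2] = [0, 27, 0]. Then w[k] = R[0,0,k] / -9 for each k, giving w = [0, 27, 0] / -9 = [0, -3, 0].

w = [0, -3, 0]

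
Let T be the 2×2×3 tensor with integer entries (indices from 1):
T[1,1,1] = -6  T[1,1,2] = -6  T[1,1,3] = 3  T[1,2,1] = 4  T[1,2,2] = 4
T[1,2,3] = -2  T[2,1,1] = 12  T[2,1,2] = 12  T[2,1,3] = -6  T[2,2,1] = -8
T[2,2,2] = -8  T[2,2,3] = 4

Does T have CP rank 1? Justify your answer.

If T = a ⊗ b ⊗ c then every fibre of T is a multiple of the corresponding factor, so read the factors off the fibres through the nonzero entry T[1,1,1] = -6.
The mode-1 fibre T[:,1,1] = [-6, 12] gives a = (1, -2) (primitive direction); the mode-2 fibre T[1,:,1] = [-6, 4] gives b = (3, -2); then c[k] = T[1,1,k] / (a[1]·b[1]) = [-6, -6, 3] / 3 = (-2, -2, 1).
Expanding (1, -2) ⊗ (3, -2) ⊗ (-2, -2, 1) reproduces all 12 entries of T, so T = (1, -2) ⊗ (3, -2) ⊗ (-2, -2, 1) and rank(T) ≤ 1.
Equivalently every frontal slice T[:,:,k] is c[k] times the rank-1 matrix (1, -2) ⊗ (3, -2). So T has rank 1 (it is nonzero).

Yes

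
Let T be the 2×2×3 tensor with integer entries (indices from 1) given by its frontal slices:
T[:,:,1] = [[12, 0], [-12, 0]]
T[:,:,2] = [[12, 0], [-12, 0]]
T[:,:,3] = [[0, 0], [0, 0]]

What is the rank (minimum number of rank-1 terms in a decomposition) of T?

Lower bound: T ≠ 0 (e.g. T[1,1,1] = 12), so rank(T) ≥ 1.
Upper bound: if T = a (x) b (x) c then every fibre of T is a multiple of the corresponding factor, so read the factors off the fibres through the nonzero entry T[1,1,1] = 12.
The mode-1 fibre T[:,1,1] = [12, -12] gives a = [1, -1] (primitive direction); the mode-2 fibre T[1,:,1] = [12, 0] gives b = [1, 0]; then c[k] = T[1,1,k] / (a[1]·b[1]) = [12, 12, 0] / 1 = [12, 12, 0].
Expanding [1, -1] (x) [1, 0] (x) [12, 12, 0] reproduces all 12 entries of T, so T = [1, -1] (x) [1, 0] (x) [12, 12, 0] and rank(T) ≤ 1.
These bounds meet, so rank(T) = 1.

1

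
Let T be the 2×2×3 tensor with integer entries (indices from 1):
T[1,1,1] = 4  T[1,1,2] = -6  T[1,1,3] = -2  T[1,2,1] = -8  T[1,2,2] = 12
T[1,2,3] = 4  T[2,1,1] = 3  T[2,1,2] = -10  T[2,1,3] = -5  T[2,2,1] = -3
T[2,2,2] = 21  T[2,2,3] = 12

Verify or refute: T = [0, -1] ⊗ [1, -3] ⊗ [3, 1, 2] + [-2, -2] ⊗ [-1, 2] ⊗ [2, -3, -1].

Reconstruct entry (2,1,1) from the claimed factors: Σₗ aₗ[2]bₗ[1]cₗ[1] = (-1)·(1)·(3) + (-2)·(-1)·(2) = 1, but T[2,1,1] = 3. The claim is false.

No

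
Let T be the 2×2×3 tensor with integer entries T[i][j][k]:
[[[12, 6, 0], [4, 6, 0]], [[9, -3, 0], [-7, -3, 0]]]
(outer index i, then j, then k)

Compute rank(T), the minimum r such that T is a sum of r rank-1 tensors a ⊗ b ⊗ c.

Lower bound: in the mode-3 unfolding of T (rows indexed by k, columns by (i,j)) the 2×2 minor on rows k ∈ {0, 1}, columns (i,j) ∈ {(0,0), (0,1)} is det [[12, 4], [6, 6]] = 48 ≠ 0, so that unfolding has rank ≥ 2 and hence rank(T) ≥ 2 (CP rank is at least every unfolding rank, though it can be larger).
Upper bound: with S_k = T[:,:,k], the two rank-1 terms a₁b₁ᵀ, a₂b₂ᵀ are the rank-1 members of the pencil x·S₀ + y·S₁.
det(x·S₀ + y·S₁) is −120·x² − 120·xy = (-120)·(x + y)(x), vanishing at (x:y) = (1:-1) and (0:1).
M₁ = S₀ − S₁ = [[6, -2], [12, -4]] = 2·[1, 2][3, -1]ᵀ and M₂ = S₁ = [[6, 6], [-3, -3]] = 3·[2, -1][1, 1]ᵀ, so take a₁ = [1, 2], b₁ = [3, -1], a₂ = [2, -1], b₂ = [1, 1].
Each slice is an integer combination of E₁ = a₁b₁ᵀ and E₂ = a₂b₂ᵀ: S₀ = 2·E₁ + 3·E₂, S₁ = 3·E₂, S₂ = 0; reading off coefficients, c₁ = [2, 0, 0] and c₂ = [3, 3, 0].
Hence T = [1, 2] ⊗ [3, -1] ⊗ [2, 0, 0] + [2, -1] ⊗ [1, 1] ⊗ [3, 3, 0], so rank(T) ≤ 2.
These bounds meet, so rank(T) = 2.

2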